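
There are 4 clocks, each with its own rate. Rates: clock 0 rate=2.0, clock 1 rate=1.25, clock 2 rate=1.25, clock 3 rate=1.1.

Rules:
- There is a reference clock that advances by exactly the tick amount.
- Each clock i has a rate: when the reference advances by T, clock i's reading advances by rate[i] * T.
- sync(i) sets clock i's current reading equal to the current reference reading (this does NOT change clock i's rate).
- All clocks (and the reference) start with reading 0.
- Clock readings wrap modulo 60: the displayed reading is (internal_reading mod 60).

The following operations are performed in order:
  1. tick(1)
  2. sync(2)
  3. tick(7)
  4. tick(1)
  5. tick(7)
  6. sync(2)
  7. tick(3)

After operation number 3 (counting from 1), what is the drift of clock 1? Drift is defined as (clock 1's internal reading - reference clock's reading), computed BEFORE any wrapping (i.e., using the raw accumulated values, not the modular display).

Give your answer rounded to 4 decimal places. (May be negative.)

Answer: 2.0000

Derivation:
After op 1 tick(1): ref=1.0000 raw=[2.0000 1.2500 1.2500 1.1000]
After op 2 sync(2): ref=1.0000 raw=[2.0000 1.2500 1.0000 1.1000]
After op 3 tick(7): ref=8.0000 raw=[16.0000 10.0000 9.7500 8.8000]
Drift of clock 1 after op 3: 10.0000 - 8.0000 = 2.0000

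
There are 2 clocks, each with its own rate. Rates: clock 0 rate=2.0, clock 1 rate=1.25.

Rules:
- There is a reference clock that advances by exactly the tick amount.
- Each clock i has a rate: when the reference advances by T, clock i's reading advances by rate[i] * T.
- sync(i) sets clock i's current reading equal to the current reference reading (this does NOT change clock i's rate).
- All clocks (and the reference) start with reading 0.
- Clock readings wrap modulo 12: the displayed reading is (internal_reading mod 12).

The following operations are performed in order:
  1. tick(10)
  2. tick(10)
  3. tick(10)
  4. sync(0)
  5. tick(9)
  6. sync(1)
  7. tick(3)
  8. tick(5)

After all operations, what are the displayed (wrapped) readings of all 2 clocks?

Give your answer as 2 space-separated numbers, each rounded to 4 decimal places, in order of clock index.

Answer: 4.0000 1.0000

Derivation:
After op 1 tick(10): ref=10.0000 raw=[20.0000 12.5000]
After op 2 tick(10): ref=20.0000 raw=[40.0000 25.0000]
After op 3 tick(10): ref=30.0000 raw=[60.0000 37.5000]
After op 4 sync(0): ref=30.0000 raw=[30.0000 37.5000]
After op 5 tick(9): ref=39.0000 raw=[48.0000 48.7500]
After op 6 sync(1): ref=39.0000 raw=[48.0000 39.0000]
After op 7 tick(3): ref=42.0000 raw=[54.0000 42.7500]
After op 8 tick(5): ref=47.0000 raw=[64.0000 49.0000]
Wrap final raw readings (mod 12): 64.0000 mod 12 = 4.0000; 49.0000 mod 12 = 1.0000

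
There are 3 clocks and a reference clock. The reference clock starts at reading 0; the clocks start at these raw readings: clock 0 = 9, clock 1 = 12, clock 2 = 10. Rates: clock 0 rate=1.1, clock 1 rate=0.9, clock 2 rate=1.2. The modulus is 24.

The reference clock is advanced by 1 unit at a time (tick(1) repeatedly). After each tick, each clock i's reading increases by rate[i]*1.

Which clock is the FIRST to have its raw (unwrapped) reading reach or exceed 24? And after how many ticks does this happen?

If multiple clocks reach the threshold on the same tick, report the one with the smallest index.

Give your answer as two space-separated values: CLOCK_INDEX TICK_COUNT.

clock 0: start=9, rate=1.1, needs 24-9 = 15; ticks = ceil(15/1.1) = ceil(13.6364) = 14; reading at tick 14 = 9 + 1.1*14 = 24.4000
clock 1: start=12, rate=0.9, needs 24-12 = 12; ticks = ceil(12/0.9) = ceil(13.3333) = 14; reading at tick 14 = 12 + 0.9*14 = 24.6000
clock 2: start=10, rate=1.2, needs 24-10 = 14; ticks = ceil(14/1.2) = ceil(11.6667) = 12; reading at tick 12 = 10 + 1.2*12 = 24.4000
Minimum tick count = 12; winners = [2]; smallest index = 2

Answer: 2 12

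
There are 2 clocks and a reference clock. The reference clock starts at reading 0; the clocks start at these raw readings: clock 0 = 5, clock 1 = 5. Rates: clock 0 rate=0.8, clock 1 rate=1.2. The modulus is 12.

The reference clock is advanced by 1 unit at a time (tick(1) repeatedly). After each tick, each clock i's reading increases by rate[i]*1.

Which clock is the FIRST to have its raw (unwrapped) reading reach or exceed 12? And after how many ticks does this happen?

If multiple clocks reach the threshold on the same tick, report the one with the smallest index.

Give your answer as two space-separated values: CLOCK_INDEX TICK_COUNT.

Answer: 1 6

Derivation:
clock 0: start=5, rate=0.8, needs 12-5 = 7; ticks = ceil(7/0.8) = ceil(8.7500) = 9; reading at tick 9 = 5 + 0.8*9 = 12.2000
clock 1: start=5, rate=1.2, needs 12-5 = 7; ticks = ceil(7/1.2) = ceil(5.8333) = 6; reading at tick 6 = 5 + 1.2*6 = 12.2000
Minimum tick count = 6; winners = [1]; smallest index = 1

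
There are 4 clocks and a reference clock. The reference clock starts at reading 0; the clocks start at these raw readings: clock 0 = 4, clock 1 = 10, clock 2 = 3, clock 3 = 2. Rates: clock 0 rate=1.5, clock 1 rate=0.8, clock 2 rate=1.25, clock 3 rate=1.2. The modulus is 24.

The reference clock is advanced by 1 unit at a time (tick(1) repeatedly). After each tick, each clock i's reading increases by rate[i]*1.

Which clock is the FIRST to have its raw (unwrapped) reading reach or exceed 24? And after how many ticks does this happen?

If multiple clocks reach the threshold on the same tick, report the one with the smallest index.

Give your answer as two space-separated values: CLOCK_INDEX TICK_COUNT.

Answer: 0 14

Derivation:
clock 0: start=4, rate=1.5, needs 24-4 = 20; ticks = ceil(20/1.5) = ceil(13.3333) = 14; reading at tick 14 = 4 + 1.5*14 = 25.0000
clock 1: start=10, rate=0.8, needs 24-10 = 14; ticks = ceil(14/0.8) = ceil(17.5000) = 18; reading at tick 18 = 10 + 0.8*18 = 24.4000
clock 2: start=3, rate=1.25, needs 24-3 = 21; ticks = ceil(21/1.25) = ceil(16.8000) = 17; reading at tick 17 = 3 + 1.25*17 = 24.2500
clock 3: start=2, rate=1.2, needs 24-2 = 22; ticks = ceil(22/1.2) = ceil(18.3333) = 19; reading at tick 19 = 2 + 1.2*19 = 24.8000
Minimum tick count = 14; winners = [0]; smallest index = 0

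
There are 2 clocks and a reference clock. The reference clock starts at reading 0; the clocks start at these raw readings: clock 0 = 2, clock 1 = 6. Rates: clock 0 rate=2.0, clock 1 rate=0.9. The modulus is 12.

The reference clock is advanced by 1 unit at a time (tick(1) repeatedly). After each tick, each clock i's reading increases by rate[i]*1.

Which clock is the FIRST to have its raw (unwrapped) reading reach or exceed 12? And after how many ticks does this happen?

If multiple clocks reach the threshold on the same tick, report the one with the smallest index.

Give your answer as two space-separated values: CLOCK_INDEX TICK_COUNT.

Answer: 0 5

Derivation:
clock 0: start=2, rate=2.0, needs 12-2 = 10; ticks = ceil(10/2.0) = ceil(5.0000) = 5; reading at tick 5 = 2 + 2.0*5 = 12.0000
clock 1: start=6, rate=0.9, needs 12-6 = 6; ticks = ceil(6/0.9) = ceil(6.6667) = 7; reading at tick 7 = 6 + 0.9*7 = 12.3000
Minimum tick count = 5; winners = [0]; smallest index = 0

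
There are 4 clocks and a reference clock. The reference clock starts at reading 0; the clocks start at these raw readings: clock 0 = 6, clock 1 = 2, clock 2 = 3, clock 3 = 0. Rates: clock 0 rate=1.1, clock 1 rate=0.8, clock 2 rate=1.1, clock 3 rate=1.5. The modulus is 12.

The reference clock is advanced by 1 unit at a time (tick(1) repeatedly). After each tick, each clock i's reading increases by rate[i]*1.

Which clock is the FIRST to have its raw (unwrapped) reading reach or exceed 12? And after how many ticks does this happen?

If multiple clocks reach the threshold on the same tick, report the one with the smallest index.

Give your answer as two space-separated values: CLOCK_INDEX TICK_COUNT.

Answer: 0 6

Derivation:
clock 0: start=6, rate=1.1, needs 12-6 = 6; ticks = ceil(6/1.1) = ceil(5.4545) = 6; reading at tick 6 = 6 + 1.1*6 = 12.6000
clock 1: start=2, rate=0.8, needs 12-2 = 10; ticks = ceil(10/0.8) = ceil(12.5000) = 13; reading at tick 13 = 2 + 0.8*13 = 12.4000
clock 2: start=3, rate=1.1, needs 12-3 = 9; ticks = ceil(9/1.1) = ceil(8.1818) = 9; reading at tick 9 = 3 + 1.1*9 = 12.9000
clock 3: start=0, rate=1.5, needs 12-0 = 12; ticks = ceil(12/1.5) = ceil(8.0000) = 8; reading at tick 8 = 0 + 1.5*8 = 12.0000
Minimum tick count = 6; winners = [0]; smallest index = 0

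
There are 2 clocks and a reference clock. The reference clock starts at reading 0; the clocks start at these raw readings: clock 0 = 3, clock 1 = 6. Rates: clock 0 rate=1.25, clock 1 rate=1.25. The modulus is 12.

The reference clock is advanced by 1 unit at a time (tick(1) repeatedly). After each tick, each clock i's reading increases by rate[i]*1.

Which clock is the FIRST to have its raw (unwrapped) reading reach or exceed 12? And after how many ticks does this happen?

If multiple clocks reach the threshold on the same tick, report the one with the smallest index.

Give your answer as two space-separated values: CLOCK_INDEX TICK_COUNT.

clock 0: start=3, rate=1.25, needs 12-3 = 9; ticks = ceil(9/1.25) = ceil(7.2000) = 8; reading at tick 8 = 3 + 1.25*8 = 13.0000
clock 1: start=6, rate=1.25, needs 12-6 = 6; ticks = ceil(6/1.25) = ceil(4.8000) = 5; reading at tick 5 = 6 + 1.25*5 = 12.2500
Minimum tick count = 5; winners = [1]; smallest index = 1

Answer: 1 5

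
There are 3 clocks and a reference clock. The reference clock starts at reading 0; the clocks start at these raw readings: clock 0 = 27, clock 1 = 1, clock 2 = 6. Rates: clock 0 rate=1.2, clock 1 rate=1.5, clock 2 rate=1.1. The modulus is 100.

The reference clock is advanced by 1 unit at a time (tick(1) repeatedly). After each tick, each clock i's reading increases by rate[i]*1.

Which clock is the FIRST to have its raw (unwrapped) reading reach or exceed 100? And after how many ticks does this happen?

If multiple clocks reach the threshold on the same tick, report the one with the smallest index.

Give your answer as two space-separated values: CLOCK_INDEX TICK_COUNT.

Answer: 0 61

Derivation:
clock 0: start=27, rate=1.2, needs 100-27 = 73; ticks = ceil(73/1.2) = ceil(60.8333) = 61; reading at tick 61 = 27 + 1.2*61 = 100.2000
clock 1: start=1, rate=1.5, needs 100-1 = 99; ticks = ceil(99/1.5) = ceil(66.0000) = 66; reading at tick 66 = 1 + 1.5*66 = 100.0000
clock 2: start=6, rate=1.1, needs 100-6 = 94; ticks = ceil(94/1.1) = ceil(85.4545) = 86; reading at tick 86 = 6 + 1.1*86 = 100.6000
Minimum tick count = 61; winners = [0]; smallest index = 0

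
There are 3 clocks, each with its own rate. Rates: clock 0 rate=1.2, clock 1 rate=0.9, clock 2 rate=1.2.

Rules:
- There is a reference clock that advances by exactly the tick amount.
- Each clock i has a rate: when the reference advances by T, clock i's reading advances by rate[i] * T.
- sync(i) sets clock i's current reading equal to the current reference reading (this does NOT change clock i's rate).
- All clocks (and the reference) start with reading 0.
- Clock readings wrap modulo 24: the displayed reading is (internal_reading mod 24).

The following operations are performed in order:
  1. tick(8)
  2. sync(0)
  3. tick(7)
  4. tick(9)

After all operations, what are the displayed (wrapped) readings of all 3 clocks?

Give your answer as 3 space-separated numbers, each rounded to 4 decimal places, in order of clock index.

Answer: 3.2000 21.6000 4.8000

Derivation:
After op 1 tick(8): ref=8.0000 raw=[9.6000 7.2000 9.6000]
After op 2 sync(0): ref=8.0000 raw=[8.0000 7.2000 9.6000]
After op 3 tick(7): ref=15.0000 raw=[16.4000 13.5000 18.0000]
After op 4 tick(9): ref=24.0000 raw=[27.2000 21.6000 28.8000]
Wrap final raw readings (mod 24): 27.2000 mod 24 = 3.2000; 21.6000 mod 24 = 21.6000; 28.8000 mod 24 = 4.8000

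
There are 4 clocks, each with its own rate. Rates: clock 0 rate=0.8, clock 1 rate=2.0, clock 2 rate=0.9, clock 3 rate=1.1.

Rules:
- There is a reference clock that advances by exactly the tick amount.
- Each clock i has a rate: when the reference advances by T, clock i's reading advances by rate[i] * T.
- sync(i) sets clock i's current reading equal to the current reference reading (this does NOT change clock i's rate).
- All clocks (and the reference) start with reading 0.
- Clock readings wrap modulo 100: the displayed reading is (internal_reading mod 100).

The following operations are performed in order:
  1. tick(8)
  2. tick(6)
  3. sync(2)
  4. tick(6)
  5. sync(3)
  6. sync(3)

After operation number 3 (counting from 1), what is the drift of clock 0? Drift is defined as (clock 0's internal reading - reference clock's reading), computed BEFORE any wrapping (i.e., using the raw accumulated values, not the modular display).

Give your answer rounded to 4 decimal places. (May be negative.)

After op 1 tick(8): ref=8.0000 raw=[6.4000 16.0000 7.2000 8.8000]
After op 2 tick(6): ref=14.0000 raw=[11.2000 28.0000 12.6000 15.4000]
After op 3 sync(2): ref=14.0000 raw=[11.2000 28.0000 14.0000 15.4000]
Drift of clock 0 after op 3: 11.2000 - 14.0000 = -2.8000

Answer: -2.8000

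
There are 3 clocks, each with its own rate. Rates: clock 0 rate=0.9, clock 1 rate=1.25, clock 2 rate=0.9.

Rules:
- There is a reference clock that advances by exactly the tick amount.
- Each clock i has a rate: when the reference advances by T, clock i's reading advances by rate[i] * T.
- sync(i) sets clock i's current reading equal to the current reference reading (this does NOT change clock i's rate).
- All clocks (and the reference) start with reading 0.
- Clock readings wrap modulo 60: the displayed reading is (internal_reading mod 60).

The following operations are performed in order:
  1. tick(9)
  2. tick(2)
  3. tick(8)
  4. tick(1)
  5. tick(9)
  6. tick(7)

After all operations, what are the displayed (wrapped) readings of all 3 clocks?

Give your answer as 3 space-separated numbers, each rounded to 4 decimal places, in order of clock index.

Answer: 32.4000 45.0000 32.4000

Derivation:
After op 1 tick(9): ref=9.0000 raw=[8.1000 11.2500 8.1000]
After op 2 tick(2): ref=11.0000 raw=[9.9000 13.7500 9.9000]
After op 3 tick(8): ref=19.0000 raw=[17.1000 23.7500 17.1000]
After op 4 tick(1): ref=20.0000 raw=[18.0000 25.0000 18.0000]
After op 5 tick(9): ref=29.0000 raw=[26.1000 36.2500 26.1000]
After op 6 tick(7): ref=36.0000 raw=[32.4000 45.0000 32.4000]
Wrap final raw readings (mod 60): 32.4000 mod 60 = 32.4000; 45.0000 mod 60 = 45.0000; 32.4000 mod 60 = 32.4000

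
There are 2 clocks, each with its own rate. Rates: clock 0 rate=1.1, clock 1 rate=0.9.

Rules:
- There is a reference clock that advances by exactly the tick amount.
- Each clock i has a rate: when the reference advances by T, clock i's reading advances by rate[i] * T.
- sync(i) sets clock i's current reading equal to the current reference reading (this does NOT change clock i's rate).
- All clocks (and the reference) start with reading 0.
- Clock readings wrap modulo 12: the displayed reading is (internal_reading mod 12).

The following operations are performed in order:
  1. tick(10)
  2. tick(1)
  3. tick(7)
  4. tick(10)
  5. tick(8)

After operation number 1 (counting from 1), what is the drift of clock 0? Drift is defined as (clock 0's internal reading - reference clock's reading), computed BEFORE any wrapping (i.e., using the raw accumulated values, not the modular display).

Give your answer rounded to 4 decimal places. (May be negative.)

Answer: 1.0000

Derivation:
After op 1 tick(10): ref=10.0000 raw=[11.0000 9.0000]
Drift of clock 0 after op 1: 11.0000 - 10.0000 = 1.0000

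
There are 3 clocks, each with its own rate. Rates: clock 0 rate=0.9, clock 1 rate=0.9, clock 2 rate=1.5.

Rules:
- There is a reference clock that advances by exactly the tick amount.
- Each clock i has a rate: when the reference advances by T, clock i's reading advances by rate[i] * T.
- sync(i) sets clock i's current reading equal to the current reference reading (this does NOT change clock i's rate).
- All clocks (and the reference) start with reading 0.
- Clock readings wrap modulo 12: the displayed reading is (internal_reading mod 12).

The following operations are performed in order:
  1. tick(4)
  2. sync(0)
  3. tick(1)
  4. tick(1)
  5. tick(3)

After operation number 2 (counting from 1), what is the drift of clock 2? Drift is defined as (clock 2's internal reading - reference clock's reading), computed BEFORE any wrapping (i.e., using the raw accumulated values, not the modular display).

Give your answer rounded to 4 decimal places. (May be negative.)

After op 1 tick(4): ref=4.0000 raw=[3.6000 3.6000 6.0000]
After op 2 sync(0): ref=4.0000 raw=[4.0000 3.6000 6.0000]
Drift of clock 2 after op 2: 6.0000 - 4.0000 = 2.0000

Answer: 2.0000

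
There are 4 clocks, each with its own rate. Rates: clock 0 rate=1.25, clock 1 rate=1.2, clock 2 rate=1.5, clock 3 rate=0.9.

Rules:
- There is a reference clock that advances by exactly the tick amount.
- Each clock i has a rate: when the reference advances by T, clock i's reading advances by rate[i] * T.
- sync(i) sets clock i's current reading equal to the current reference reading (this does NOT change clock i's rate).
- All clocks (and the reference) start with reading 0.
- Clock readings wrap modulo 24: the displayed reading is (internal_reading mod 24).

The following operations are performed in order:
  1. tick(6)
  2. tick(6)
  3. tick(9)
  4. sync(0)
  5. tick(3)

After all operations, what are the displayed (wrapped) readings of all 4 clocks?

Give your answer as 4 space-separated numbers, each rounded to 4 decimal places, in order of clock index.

After op 1 tick(6): ref=6.0000 raw=[7.5000 7.2000 9.0000 5.4000]
After op 2 tick(6): ref=12.0000 raw=[15.0000 14.4000 18.0000 10.8000]
After op 3 tick(9): ref=21.0000 raw=[26.2500 25.2000 31.5000 18.9000]
After op 4 sync(0): ref=21.0000 raw=[21.0000 25.2000 31.5000 18.9000]
After op 5 tick(3): ref=24.0000 raw=[24.7500 28.8000 36.0000 21.6000]
Wrap final raw readings (mod 24): 24.7500 mod 24 = 0.7500; 28.8000 mod 24 = 4.8000; 36.0000 mod 24 = 12.0000; 21.6000 mod 24 = 21.6000

Answer: 0.7500 4.8000 12.0000 21.6000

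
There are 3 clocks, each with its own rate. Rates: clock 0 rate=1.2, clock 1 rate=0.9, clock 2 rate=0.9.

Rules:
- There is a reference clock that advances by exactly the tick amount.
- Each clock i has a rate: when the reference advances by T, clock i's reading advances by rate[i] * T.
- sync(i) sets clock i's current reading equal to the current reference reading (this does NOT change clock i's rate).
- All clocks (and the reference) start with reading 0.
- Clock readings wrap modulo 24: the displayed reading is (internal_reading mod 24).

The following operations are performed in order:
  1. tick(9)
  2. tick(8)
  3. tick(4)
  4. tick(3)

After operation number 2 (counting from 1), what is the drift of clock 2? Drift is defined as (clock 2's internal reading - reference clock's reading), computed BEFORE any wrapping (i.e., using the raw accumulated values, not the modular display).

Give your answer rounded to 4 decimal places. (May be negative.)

After op 1 tick(9): ref=9.0000 raw=[10.8000 8.1000 8.1000]
After op 2 tick(8): ref=17.0000 raw=[20.4000 15.3000 15.3000]
Drift of clock 2 after op 2: 15.3000 - 17.0000 = -1.7000

Answer: -1.7000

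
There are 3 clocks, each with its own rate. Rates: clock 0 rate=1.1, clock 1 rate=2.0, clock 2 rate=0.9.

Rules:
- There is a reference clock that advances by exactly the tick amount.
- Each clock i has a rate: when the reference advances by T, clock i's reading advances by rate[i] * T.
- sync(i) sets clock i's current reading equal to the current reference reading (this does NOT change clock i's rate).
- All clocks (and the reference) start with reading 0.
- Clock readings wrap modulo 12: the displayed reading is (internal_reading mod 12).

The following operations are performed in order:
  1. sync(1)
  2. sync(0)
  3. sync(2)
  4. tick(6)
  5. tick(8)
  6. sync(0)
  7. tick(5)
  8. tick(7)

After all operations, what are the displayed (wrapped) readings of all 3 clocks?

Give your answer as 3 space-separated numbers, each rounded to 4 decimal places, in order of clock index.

Answer: 3.2000 4.0000 11.4000

Derivation:
After op 1 sync(1): ref=0.0000 raw=[0.0000 0.0000 0.0000]
After op 2 sync(0): ref=0.0000 raw=[0.0000 0.0000 0.0000]
After op 3 sync(2): ref=0.0000 raw=[0.0000 0.0000 0.0000]
After op 4 tick(6): ref=6.0000 raw=[6.6000 12.0000 5.4000]
After op 5 tick(8): ref=14.0000 raw=[15.4000 28.0000 12.6000]
After op 6 sync(0): ref=14.0000 raw=[14.0000 28.0000 12.6000]
After op 7 tick(5): ref=19.0000 raw=[19.5000 38.0000 17.1000]
After op 8 tick(7): ref=26.0000 raw=[27.2000 52.0000 23.4000]
Wrap final raw readings (mod 12): 27.2000 mod 12 = 3.2000; 52.0000 mod 12 = 4.0000; 23.4000 mod 12 = 11.4000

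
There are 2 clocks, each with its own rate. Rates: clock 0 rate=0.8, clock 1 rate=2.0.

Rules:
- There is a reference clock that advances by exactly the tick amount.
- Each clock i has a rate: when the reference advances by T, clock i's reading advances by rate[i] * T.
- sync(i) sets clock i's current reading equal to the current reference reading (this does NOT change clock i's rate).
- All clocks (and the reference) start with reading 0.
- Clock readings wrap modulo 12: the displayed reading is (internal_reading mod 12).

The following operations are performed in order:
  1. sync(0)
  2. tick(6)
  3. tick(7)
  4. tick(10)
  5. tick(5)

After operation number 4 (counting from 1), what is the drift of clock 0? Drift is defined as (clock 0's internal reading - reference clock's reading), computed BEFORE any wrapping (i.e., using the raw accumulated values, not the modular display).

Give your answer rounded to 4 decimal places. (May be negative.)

After op 1 sync(0): ref=0.0000 raw=[0.0000 0.0000]
After op 2 tick(6): ref=6.0000 raw=[4.8000 12.0000]
After op 3 tick(7): ref=13.0000 raw=[10.4000 26.0000]
After op 4 tick(10): ref=23.0000 raw=[18.4000 46.0000]
Drift of clock 0 after op 4: 18.4000 - 23.0000 = -4.6000

Answer: -4.6000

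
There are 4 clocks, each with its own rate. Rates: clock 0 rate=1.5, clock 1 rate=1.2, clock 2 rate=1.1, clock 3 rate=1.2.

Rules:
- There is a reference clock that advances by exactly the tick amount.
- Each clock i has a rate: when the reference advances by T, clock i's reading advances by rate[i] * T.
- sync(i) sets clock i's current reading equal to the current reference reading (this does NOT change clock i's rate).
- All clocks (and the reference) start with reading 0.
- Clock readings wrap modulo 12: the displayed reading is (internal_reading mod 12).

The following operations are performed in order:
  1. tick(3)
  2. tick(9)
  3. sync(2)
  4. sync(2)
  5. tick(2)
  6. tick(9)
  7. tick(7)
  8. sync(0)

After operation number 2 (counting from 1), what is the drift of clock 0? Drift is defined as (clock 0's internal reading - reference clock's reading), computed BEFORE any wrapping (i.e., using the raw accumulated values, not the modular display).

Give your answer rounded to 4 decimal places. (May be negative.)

Answer: 6.0000

Derivation:
After op 1 tick(3): ref=3.0000 raw=[4.5000 3.6000 3.3000 3.6000]
After op 2 tick(9): ref=12.0000 raw=[18.0000 14.4000 13.2000 14.4000]
Drift of clock 0 after op 2: 18.0000 - 12.0000 = 6.0000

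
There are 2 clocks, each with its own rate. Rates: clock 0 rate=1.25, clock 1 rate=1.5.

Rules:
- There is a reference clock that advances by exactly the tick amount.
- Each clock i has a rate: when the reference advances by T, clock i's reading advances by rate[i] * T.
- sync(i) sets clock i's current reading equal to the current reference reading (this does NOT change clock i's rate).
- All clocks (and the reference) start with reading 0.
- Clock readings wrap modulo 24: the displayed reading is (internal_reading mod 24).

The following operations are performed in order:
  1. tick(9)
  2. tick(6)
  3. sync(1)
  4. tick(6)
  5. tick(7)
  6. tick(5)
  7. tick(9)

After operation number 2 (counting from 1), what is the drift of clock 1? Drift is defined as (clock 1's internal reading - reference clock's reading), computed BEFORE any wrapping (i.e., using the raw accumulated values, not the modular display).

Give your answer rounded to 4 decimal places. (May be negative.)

After op 1 tick(9): ref=9.0000 raw=[11.2500 13.5000]
After op 2 tick(6): ref=15.0000 raw=[18.7500 22.5000]
Drift of clock 1 after op 2: 22.5000 - 15.0000 = 7.5000

Answer: 7.5000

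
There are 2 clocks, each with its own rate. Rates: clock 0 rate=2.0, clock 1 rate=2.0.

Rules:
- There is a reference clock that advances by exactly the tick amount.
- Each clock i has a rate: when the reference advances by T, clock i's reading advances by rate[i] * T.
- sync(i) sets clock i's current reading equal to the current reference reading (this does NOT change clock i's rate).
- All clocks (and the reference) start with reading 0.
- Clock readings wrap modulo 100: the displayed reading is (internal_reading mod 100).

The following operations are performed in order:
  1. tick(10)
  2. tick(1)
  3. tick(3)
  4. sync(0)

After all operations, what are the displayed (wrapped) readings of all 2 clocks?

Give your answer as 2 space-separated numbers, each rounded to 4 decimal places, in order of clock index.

Answer: 14.0000 28.0000

Derivation:
After op 1 tick(10): ref=10.0000 raw=[20.0000 20.0000]
After op 2 tick(1): ref=11.0000 raw=[22.0000 22.0000]
After op 3 tick(3): ref=14.0000 raw=[28.0000 28.0000]
After op 4 sync(0): ref=14.0000 raw=[14.0000 28.0000]
Wrap final raw readings (mod 100): 14.0000 mod 100 = 14.0000; 28.0000 mod 100 = 28.0000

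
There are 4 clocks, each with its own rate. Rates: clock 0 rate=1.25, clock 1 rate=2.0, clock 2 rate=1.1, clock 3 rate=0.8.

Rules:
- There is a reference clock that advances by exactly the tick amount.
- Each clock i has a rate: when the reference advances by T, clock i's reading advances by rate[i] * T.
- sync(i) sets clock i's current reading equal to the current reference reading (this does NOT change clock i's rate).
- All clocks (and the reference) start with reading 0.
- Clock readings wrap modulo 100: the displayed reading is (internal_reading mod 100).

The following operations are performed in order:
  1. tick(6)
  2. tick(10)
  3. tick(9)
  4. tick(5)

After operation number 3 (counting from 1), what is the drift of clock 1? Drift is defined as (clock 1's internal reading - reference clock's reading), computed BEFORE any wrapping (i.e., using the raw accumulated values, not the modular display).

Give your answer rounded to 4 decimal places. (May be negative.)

Answer: 25.0000

Derivation:
After op 1 tick(6): ref=6.0000 raw=[7.5000 12.0000 6.6000 4.8000]
After op 2 tick(10): ref=16.0000 raw=[20.0000 32.0000 17.6000 12.8000]
After op 3 tick(9): ref=25.0000 raw=[31.2500 50.0000 27.5000 20.0000]
Drift of clock 1 after op 3: 50.0000 - 25.0000 = 25.0000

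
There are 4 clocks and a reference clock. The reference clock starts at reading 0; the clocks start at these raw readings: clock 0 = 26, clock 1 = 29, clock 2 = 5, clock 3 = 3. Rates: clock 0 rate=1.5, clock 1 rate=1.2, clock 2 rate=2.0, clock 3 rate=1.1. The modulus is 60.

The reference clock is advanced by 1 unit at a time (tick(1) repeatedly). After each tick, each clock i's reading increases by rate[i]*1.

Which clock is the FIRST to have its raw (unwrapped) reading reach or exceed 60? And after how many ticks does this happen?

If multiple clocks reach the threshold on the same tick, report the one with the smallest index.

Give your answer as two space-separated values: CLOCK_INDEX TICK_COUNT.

clock 0: start=26, rate=1.5, needs 60-26 = 34; ticks = ceil(34/1.5) = ceil(22.6667) = 23; reading at tick 23 = 26 + 1.5*23 = 60.5000
clock 1: start=29, rate=1.2, needs 60-29 = 31; ticks = ceil(31/1.2) = ceil(25.8333) = 26; reading at tick 26 = 29 + 1.2*26 = 60.2000
clock 2: start=5, rate=2.0, needs 60-5 = 55; ticks = ceil(55/2.0) = ceil(27.5000) = 28; reading at tick 28 = 5 + 2.0*28 = 61.0000
clock 3: start=3, rate=1.1, needs 60-3 = 57; ticks = ceil(57/1.1) = ceil(51.8182) = 52; reading at tick 52 = 3 + 1.1*52 = 60.2000
Minimum tick count = 23; winners = [0]; smallest index = 0

Answer: 0 23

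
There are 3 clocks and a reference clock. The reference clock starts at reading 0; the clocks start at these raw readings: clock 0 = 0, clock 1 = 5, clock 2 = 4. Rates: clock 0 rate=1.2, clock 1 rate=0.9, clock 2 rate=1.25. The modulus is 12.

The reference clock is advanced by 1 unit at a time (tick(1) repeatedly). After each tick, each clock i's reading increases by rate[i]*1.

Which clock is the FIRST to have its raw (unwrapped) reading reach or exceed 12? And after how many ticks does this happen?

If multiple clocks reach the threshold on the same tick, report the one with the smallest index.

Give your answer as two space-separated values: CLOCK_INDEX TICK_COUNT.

Answer: 2 7

Derivation:
clock 0: start=0, rate=1.2, needs 12-0 = 12; ticks = ceil(12/1.2) = ceil(10.0000) = 10; reading at tick 10 = 0 + 1.2*10 = 12.0000
clock 1: start=5, rate=0.9, needs 12-5 = 7; ticks = ceil(7/0.9) = ceil(7.7778) = 8; reading at tick 8 = 5 + 0.9*8 = 12.2000
clock 2: start=4, rate=1.25, needs 12-4 = 8; ticks = ceil(8/1.25) = ceil(6.4000) = 7; reading at tick 7 = 4 + 1.25*7 = 12.7500
Minimum tick count = 7; winners = [2]; smallest index = 2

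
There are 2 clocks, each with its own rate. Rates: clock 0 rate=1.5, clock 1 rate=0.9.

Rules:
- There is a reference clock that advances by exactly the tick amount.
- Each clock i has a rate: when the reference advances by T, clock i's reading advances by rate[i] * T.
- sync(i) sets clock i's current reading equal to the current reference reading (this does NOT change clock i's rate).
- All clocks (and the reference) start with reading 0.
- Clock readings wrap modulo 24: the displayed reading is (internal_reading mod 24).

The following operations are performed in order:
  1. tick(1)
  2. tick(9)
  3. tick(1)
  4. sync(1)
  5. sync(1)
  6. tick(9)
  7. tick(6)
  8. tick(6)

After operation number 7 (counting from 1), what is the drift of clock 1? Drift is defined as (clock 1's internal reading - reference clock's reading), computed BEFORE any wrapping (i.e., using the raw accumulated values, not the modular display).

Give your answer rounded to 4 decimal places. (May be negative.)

Answer: -1.5000

Derivation:
After op 1 tick(1): ref=1.0000 raw=[1.5000 0.9000]
After op 2 tick(9): ref=10.0000 raw=[15.0000 9.0000]
After op 3 tick(1): ref=11.0000 raw=[16.5000 9.9000]
After op 4 sync(1): ref=11.0000 raw=[16.5000 11.0000]
After op 5 sync(1): ref=11.0000 raw=[16.5000 11.0000]
After op 6 tick(9): ref=20.0000 raw=[30.0000 19.1000]
After op 7 tick(6): ref=26.0000 raw=[39.0000 24.5000]
Drift of clock 1 after op 7: 24.5000 - 26.0000 = -1.5000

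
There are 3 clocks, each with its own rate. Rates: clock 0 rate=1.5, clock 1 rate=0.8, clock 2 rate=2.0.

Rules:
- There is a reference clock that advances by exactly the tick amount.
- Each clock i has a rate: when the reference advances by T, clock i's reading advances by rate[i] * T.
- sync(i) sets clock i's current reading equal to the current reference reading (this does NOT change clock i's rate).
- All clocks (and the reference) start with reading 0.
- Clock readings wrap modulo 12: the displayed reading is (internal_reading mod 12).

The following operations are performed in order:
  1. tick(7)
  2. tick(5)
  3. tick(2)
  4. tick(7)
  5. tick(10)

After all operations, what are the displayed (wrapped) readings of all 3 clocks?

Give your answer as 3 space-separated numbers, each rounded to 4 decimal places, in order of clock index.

After op 1 tick(7): ref=7.0000 raw=[10.5000 5.6000 14.0000]
After op 2 tick(5): ref=12.0000 raw=[18.0000 9.6000 24.0000]
After op 3 tick(2): ref=14.0000 raw=[21.0000 11.2000 28.0000]
After op 4 tick(7): ref=21.0000 raw=[31.5000 16.8000 42.0000]
After op 5 tick(10): ref=31.0000 raw=[46.5000 24.8000 62.0000]
Wrap final raw readings (mod 12): 46.5000 mod 12 = 10.5000; 24.8000 mod 12 = 0.8000; 62.0000 mod 12 = 2.0000

Answer: 10.5000 0.8000 2.0000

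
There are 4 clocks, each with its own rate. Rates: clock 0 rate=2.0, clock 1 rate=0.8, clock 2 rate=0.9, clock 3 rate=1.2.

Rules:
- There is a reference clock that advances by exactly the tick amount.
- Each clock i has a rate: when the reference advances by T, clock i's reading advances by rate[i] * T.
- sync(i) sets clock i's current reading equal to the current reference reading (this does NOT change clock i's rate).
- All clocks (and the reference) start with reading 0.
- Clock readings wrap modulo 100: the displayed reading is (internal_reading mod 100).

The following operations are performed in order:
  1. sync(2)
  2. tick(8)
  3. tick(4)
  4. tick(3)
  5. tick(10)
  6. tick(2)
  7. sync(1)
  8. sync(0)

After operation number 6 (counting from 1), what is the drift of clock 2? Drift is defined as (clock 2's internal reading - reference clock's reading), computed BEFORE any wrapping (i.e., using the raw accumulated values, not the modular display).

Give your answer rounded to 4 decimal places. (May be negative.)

Answer: -2.7000

Derivation:
After op 1 sync(2): ref=0.0000 raw=[0.0000 0.0000 0.0000 0.0000]
After op 2 tick(8): ref=8.0000 raw=[16.0000 6.4000 7.2000 9.6000]
After op 3 tick(4): ref=12.0000 raw=[24.0000 9.6000 10.8000 14.4000]
After op 4 tick(3): ref=15.0000 raw=[30.0000 12.0000 13.5000 18.0000]
After op 5 tick(10): ref=25.0000 raw=[50.0000 20.0000 22.5000 30.0000]
After op 6 tick(2): ref=27.0000 raw=[54.0000 21.6000 24.3000 32.4000]
Drift of clock 2 after op 6: 24.3000 - 27.0000 = -2.7000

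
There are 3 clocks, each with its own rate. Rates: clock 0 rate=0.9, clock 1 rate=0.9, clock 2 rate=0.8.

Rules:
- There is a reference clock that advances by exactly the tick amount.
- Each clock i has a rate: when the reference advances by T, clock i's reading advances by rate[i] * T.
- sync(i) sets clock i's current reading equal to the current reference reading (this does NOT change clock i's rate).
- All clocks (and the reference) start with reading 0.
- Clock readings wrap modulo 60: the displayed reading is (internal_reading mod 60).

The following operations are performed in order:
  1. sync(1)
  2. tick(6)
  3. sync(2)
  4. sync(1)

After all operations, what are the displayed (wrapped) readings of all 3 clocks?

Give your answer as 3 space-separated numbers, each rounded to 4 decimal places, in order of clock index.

Answer: 5.4000 6.0000 6.0000

Derivation:
After op 1 sync(1): ref=0.0000 raw=[0.0000 0.0000 0.0000]
After op 2 tick(6): ref=6.0000 raw=[5.4000 5.4000 4.8000]
After op 3 sync(2): ref=6.0000 raw=[5.4000 5.4000 6.0000]
After op 4 sync(1): ref=6.0000 raw=[5.4000 6.0000 6.0000]
Wrap final raw readings (mod 60): 5.4000 mod 60 = 5.4000; 6.0000 mod 60 = 6.0000; 6.0000 mod 60 = 6.0000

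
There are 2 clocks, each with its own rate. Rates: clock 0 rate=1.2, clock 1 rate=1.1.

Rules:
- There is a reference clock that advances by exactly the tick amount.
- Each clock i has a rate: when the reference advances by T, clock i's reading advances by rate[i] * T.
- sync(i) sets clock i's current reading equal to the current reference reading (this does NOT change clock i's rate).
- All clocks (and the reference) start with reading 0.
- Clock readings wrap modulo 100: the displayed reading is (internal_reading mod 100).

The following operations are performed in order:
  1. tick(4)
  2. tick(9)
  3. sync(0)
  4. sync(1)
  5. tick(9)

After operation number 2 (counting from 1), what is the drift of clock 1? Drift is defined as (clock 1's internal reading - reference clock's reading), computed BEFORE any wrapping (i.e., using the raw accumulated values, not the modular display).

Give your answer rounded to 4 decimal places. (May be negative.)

After op 1 tick(4): ref=4.0000 raw=[4.8000 4.4000]
After op 2 tick(9): ref=13.0000 raw=[15.6000 14.3000]
Drift of clock 1 after op 2: 14.3000 - 13.0000 = 1.3000

Answer: 1.3000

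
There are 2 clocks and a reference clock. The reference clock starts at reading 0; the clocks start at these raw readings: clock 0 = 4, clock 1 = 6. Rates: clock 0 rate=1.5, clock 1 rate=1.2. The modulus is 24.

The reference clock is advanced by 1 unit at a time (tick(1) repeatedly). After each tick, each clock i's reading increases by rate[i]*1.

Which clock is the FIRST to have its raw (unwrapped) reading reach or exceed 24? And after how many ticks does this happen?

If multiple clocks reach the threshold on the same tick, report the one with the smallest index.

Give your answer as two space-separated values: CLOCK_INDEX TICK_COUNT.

Answer: 0 14

Derivation:
clock 0: start=4, rate=1.5, needs 24-4 = 20; ticks = ceil(20/1.5) = ceil(13.3333) = 14; reading at tick 14 = 4 + 1.5*14 = 25.0000
clock 1: start=6, rate=1.2, needs 24-6 = 18; ticks = ceil(18/1.2) = ceil(15.0000) = 15; reading at tick 15 = 6 + 1.2*15 = 24.0000
Minimum tick count = 14; winners = [0]; smallest index = 0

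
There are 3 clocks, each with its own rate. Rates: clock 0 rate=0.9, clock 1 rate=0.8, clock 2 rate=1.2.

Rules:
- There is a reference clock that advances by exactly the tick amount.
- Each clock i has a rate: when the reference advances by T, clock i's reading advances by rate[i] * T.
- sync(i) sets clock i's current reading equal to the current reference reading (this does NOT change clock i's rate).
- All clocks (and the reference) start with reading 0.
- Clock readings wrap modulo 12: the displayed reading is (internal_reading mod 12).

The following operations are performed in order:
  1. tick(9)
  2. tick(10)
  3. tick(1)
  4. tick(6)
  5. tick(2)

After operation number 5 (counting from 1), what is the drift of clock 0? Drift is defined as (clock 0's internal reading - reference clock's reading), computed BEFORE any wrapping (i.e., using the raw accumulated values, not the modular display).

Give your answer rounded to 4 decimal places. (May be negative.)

After op 1 tick(9): ref=9.0000 raw=[8.1000 7.2000 10.8000]
After op 2 tick(10): ref=19.0000 raw=[17.1000 15.2000 22.8000]
After op 3 tick(1): ref=20.0000 raw=[18.0000 16.0000 24.0000]
After op 4 tick(6): ref=26.0000 raw=[23.4000 20.8000 31.2000]
After op 5 tick(2): ref=28.0000 raw=[25.2000 22.4000 33.6000]
Drift of clock 0 after op 5: 25.2000 - 28.0000 = -2.8000

Answer: -2.8000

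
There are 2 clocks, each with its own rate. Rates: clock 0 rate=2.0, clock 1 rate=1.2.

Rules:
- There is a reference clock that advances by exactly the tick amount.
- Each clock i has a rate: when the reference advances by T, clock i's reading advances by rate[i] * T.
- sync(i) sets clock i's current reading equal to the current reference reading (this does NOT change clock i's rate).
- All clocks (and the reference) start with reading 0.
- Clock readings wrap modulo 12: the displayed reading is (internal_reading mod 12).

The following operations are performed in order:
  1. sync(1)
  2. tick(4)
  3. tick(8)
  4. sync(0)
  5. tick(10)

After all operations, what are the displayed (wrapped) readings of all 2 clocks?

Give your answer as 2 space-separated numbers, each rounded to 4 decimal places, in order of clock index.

Answer: 8.0000 2.4000

Derivation:
After op 1 sync(1): ref=0.0000 raw=[0.0000 0.0000]
After op 2 tick(4): ref=4.0000 raw=[8.0000 4.8000]
After op 3 tick(8): ref=12.0000 raw=[24.0000 14.4000]
After op 4 sync(0): ref=12.0000 raw=[12.0000 14.4000]
After op 5 tick(10): ref=22.0000 raw=[32.0000 26.4000]
Wrap final raw readings (mod 12): 32.0000 mod 12 = 8.0000; 26.4000 mod 12 = 2.4000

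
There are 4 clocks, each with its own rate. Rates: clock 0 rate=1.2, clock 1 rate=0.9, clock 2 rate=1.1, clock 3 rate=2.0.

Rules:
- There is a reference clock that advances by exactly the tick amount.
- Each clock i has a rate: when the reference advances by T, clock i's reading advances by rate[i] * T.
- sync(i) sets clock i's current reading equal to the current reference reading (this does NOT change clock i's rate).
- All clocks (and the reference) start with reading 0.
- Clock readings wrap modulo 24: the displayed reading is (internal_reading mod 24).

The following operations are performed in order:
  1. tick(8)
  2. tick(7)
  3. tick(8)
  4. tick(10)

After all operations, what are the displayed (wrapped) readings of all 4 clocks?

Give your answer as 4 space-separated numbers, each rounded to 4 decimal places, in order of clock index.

After op 1 tick(8): ref=8.0000 raw=[9.6000 7.2000 8.8000 16.0000]
After op 2 tick(7): ref=15.0000 raw=[18.0000 13.5000 16.5000 30.0000]
After op 3 tick(8): ref=23.0000 raw=[27.6000 20.7000 25.3000 46.0000]
After op 4 tick(10): ref=33.0000 raw=[39.6000 29.7000 36.3000 66.0000]
Wrap final raw readings (mod 24): 39.6000 mod 24 = 15.6000; 29.7000 mod 24 = 5.7000; 36.3000 mod 24 = 12.3000; 66.0000 mod 24 = 18.0000

Answer: 15.6000 5.7000 12.3000 18.0000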